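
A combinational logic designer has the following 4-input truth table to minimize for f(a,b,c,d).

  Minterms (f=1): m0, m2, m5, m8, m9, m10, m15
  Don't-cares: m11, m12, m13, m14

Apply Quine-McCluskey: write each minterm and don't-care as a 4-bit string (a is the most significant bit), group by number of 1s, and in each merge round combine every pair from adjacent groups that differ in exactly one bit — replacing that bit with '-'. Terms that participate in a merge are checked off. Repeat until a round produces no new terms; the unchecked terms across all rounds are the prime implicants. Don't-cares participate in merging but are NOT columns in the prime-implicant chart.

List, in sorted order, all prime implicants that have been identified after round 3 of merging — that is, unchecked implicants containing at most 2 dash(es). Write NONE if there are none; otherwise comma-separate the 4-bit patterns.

-0-0, -101

Round 0: 0000✓ 0010✓ 0101✓ 1000✓ 1001✓ 1010✓ 1011✓ 1100✓ 1101✓ 1110✓ 1111✓
Round 1: -000✓ -010✓ -101 00-0✓ 1-00✓ 1-01✓ 1-10✓ 1-11✓ 10-0✓ 10-1✓ 100-✓ 101-✓ 11-0✓ 11-1✓ 110-✓ 111-✓
Round 2: -0-0 1--0✓ 1--1✓ 1-0-✓ 1-1-✓ 10--✓ 11--✓
Round 3: 1---
PIs = {-0-0, -101, 1---}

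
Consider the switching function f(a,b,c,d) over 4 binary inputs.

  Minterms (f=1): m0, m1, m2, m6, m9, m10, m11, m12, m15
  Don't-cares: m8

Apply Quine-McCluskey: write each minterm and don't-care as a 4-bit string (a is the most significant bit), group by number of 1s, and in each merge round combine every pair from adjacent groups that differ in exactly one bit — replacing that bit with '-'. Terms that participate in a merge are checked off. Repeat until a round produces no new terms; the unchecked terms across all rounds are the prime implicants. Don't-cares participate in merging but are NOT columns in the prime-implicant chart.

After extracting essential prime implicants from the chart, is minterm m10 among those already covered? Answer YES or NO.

NO

Round 0: 0000✓ 0001✓ 0010✓ 0110✓ 1000✓ 1001✓ 1010✓ 1011✓ 1100✓ 1111✓
Round 1: -000✓ -001✓ -010✓ 0-10 00-0✓ 000-✓ 1-00 1-11 10-0✓ 10-1✓ 100-✓ 101-✓
Round 2: -0-0 -00- 10--
PIs = {-0-0, -00-, 0-10, 1-00, 1-11, 10--}
Coverage chart:
  m0: -0-0,-00-
  m1: -00- ←essential
  m2: -0-0,0-10
  m6: 0-10 ←essential
  m9: -00-,10--
  m10: -0-0,10--
  m11: 1-11,10--
  m12: 1-00 ←essential
  m15: 1-11 ←essential
Essential: -00-, 0-10, 1-00, 1-11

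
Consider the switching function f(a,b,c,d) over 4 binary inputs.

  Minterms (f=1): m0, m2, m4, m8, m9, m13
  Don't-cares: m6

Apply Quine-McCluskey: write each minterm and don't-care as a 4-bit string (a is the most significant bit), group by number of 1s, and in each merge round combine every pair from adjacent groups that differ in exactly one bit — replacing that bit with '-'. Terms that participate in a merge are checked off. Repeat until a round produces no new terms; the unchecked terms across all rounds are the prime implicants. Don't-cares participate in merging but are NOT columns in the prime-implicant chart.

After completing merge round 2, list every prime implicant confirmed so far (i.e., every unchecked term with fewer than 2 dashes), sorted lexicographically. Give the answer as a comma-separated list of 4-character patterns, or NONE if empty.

size-2^0 implicants → 0000(✓)  0010(✓)  0100(✓)  0110(✓)  1000(✓)  1001(✓)  1101(✓)
size-2^1 implicants → -000  0-00(✓)  0-10(✓)  00-0(✓)  01-0(✓)  1-01  100-
size-2^2 implicants → 0--0
Unchecked terms (primes): -000, 0--0, 1-01, 100-

-000, 1-01, 100-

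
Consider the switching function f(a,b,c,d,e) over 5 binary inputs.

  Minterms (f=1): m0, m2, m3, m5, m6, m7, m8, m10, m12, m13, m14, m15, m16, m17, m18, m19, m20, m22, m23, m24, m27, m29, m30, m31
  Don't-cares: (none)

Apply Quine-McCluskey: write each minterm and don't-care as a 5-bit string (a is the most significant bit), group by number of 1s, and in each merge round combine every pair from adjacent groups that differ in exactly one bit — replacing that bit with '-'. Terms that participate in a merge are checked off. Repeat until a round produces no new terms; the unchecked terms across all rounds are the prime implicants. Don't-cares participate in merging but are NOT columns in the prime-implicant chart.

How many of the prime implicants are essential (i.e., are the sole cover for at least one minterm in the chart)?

size-2^0 implicants → 00000(✓)  00010(✓)  00011(✓)  00101(✓)  00110(✓)  00111(✓)  01000(✓)  01010(✓)  01100(✓)  01101(✓)  01110(✓)  01111(✓)  10000(✓)  10001(✓)  10010(✓)  10011(✓)  10100(✓)  10110(✓)  10111(✓)  11000(✓)  11011(✓)  11101(✓)  11110(✓)  11111(✓)
size-2^1 implicants → -0000(✓)  -0010(✓)  -0011(✓)  -0110(✓)  -0111(✓)  -1000(✓)  -1101(✓)  -1110(✓)  -1111(✓)  0-000(✓)  0-010(✓)  0-101(✓)  0-110(✓)  0-111(✓)  00-10(✓)  00-11(✓)  000-0(✓)  0001-(✓)  001-1(✓)  0011-(✓)  01-00(✓)  01-10(✓)  010-0(✓)  011-0(✓)  011-1(✓)  0110-(✓)  0111-(✓)  1-000(✓)  1-011(✓)  1-110(✓)  1-111(✓)  10-00(✓)  10-10(✓)  10-11(✓)  100-0(✓)  100-1(✓)  1000-(✓)  1001-(✓)  101-0(✓)  1011-(✓)  11-11(✓)  111-1(✓)  1111-(✓)
size-2^2 implicants → --000  --110(✓)  --111(✓)  -0-10(✓)  -0-11(✓)  -00-0  -001-(✓)  -011-(✓)  -11-1  -111-(✓)  0--10  0-0-0  0-1-1  0-11-(✓)  00-1-(✓)  01--0  011--  1--11  1-11-(✓)  10--0  10-1-(✓)  100--
size-2^3 implicants → --11-  -0-1-
Unchecked terms (primes): --000, --11-, -0-1-, -00-0, -11-1, 0--10, 0-0-0, 0-1-1, 01--0, 011--, 1--11, 10--0, 100--
Minterm coverage:
  m0 ⊆ --000,-00-0,0-0-0
  m2 ⊆ -0-1-,-00-0,0--10,0-0-0
  m3 ⊆ -0-1- [E]
  m5 ⊆ 0-1-1 [E]
  m6 ⊆ --11-,-0-1-,0--10
  m7 ⊆ --11-,-0-1-,0-1-1
  m8 ⊆ --000,0-0-0,01--0
  m10 ⊆ 0--10,0-0-0,01--0
  m12 ⊆ 01--0,011--
  m13 ⊆ -11-1,0-1-1,011--
  m14 ⊆ --11-,0--10,01--0,011--
  m15 ⊆ --11-,-11-1,0-1-1,011--
  m16 ⊆ --000,-00-0,10--0,100--
  m17 ⊆ 100-- [E]
  m18 ⊆ -0-1-,-00-0,10--0,100--
  m19 ⊆ -0-1-,1--11,100--
  m20 ⊆ 10--0 [E]
  m22 ⊆ --11-,-0-1-,10--0
  m23 ⊆ --11-,-0-1-,1--11
  m24 ⊆ --000 [E]
  m27 ⊆ 1--11 [E]
  m29 ⊆ -11-1 [E]
  m30 ⊆ --11- [E]
  m31 ⊆ --11-,-11-1,1--11
E = {--000, --11-, -0-1-, -11-1, 0-1-1, 1--11, 10--0, 100--}

8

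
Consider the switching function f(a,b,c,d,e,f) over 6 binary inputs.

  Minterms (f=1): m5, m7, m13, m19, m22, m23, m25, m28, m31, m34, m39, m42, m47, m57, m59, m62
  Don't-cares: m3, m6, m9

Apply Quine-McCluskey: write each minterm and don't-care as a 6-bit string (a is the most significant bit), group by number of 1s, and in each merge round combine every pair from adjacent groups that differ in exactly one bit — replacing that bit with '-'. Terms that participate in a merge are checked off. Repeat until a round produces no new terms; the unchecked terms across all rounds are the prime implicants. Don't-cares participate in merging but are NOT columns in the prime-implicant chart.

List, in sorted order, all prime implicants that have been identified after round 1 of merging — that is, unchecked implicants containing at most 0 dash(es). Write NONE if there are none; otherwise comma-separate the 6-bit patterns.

011100, 111110

[col 0] 000011*, 000101*, 000110*, 000111*, 001001*, 001101*, 010011*, 010110*, 010111*, 011001*, 011100, 011111*, 100010*, 100111*, 101010*, 101111*, 111001*, 111011*, 111110
[col 1] -00111, -11001, 0-0011*, 0-0110*, 0-0111*, 0-1001, 00-101, 000-11*, 0001-1, 00011-*, 001-01, 01-111, 010-11*, 01011-*, 10-010, 10-111, 1110-1
[col 2] 0-0-11, 0-011-
Prime implicants: -00111, -11001, 0-0-11, 0-011-, 0-1001, 00-101, 0001-1, 001-01, 01-111, 011100, 10-010, 10-111, 1110-1, 111110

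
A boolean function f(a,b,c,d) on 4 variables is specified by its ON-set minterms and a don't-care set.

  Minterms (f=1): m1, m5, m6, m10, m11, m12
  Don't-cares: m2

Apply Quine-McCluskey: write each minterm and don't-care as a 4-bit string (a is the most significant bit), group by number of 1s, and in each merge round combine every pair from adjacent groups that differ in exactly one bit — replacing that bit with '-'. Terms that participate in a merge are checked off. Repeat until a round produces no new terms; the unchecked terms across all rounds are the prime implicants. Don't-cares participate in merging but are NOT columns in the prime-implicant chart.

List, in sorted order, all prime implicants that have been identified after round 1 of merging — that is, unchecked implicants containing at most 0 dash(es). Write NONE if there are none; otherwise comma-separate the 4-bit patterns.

1100

[col 0] 0001*, 0010*, 0101*, 0110*, 1010*, 1011*, 1100
[col 1] -010, 0-01, 0-10, 101-
Prime implicants: -010, 0-01, 0-10, 101-, 1100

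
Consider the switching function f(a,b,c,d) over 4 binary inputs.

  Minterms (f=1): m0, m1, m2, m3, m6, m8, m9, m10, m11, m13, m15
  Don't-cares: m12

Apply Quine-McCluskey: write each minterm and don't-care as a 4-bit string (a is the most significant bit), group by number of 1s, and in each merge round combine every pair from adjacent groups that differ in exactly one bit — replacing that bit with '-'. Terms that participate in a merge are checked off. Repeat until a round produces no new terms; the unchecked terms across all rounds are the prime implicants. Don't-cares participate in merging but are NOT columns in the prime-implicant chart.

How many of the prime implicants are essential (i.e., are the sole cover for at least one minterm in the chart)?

size-2^0 implicants → 0000(✓)  0001(✓)  0010(✓)  0011(✓)  0110(✓)  1000(✓)  1001(✓)  1010(✓)  1011(✓)  1100(✓)  1101(✓)  1111(✓)
size-2^1 implicants → -000(✓)  -001(✓)  -010(✓)  -011(✓)  0-10  00-0(✓)  00-1(✓)  000-(✓)  001-(✓)  1-00(✓)  1-01(✓)  1-11(✓)  10-0(✓)  10-1(✓)  100-(✓)  101-(✓)  11-1(✓)  110-(✓)
size-2^2 implicants → -0-0(✓)  -0-1(✓)  -00-(✓)  -01-(✓)  00--(✓)  1--1  1-0-  10--(✓)
size-2^3 implicants → -0--
Unchecked terms (primes): -0--, 0-10, 1--1, 1-0-
Minterm coverage:
  m0 ⊆ -0-- [E]
  m1 ⊆ -0-- [E]
  m2 ⊆ -0--,0-10
  m3 ⊆ -0-- [E]
  m6 ⊆ 0-10 [E]
  m8 ⊆ -0--,1-0-
  m9 ⊆ -0--,1--1,1-0-
  m10 ⊆ -0-- [E]
  m11 ⊆ -0--,1--1
  m13 ⊆ 1--1,1-0-
  m15 ⊆ 1--1 [E]
E = {-0--, 0-10, 1--1}

3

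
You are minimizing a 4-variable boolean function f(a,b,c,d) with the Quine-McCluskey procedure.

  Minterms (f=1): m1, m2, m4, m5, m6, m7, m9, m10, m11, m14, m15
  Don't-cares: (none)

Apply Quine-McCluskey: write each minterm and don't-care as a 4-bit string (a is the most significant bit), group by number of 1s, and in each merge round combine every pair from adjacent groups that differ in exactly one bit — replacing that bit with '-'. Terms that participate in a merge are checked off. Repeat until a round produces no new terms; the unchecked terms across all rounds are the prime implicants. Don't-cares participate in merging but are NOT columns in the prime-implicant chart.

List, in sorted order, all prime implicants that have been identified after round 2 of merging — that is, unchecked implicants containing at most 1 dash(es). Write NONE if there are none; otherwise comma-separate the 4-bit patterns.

Round 0: 0001✓ 0010✓ 0100✓ 0101✓ 0110✓ 0111✓ 1001✓ 1010✓ 1011✓ 1110✓ 1111✓
Round 1: -001 -010✓ -110✓ -111✓ 0-01 0-10✓ 01-0✓ 01-1✓ 010-✓ 011-✓ 1-10✓ 1-11✓ 10-1 101-✓ 111-✓
Round 2: --10 -11- 01-- 1-1-
PIs = {--10, -001, -11-, 0-01, 01--, 1-1-, 10-1}

-001, 0-01, 10-1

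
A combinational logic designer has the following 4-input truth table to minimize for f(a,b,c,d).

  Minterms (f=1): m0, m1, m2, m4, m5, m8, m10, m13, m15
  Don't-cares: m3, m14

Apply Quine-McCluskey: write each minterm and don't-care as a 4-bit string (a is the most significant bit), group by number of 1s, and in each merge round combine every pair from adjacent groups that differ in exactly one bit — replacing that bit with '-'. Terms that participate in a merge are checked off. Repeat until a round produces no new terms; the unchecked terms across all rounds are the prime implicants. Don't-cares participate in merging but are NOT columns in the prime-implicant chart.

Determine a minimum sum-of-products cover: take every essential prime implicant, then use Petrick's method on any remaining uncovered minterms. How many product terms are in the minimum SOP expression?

Round 0: 0000✓ 0001✓ 0010✓ 0011✓ 0100✓ 0101✓ 1000✓ 1010✓ 1101✓ 1110✓ 1111✓
Round 1: -000✓ -010✓ -101 0-00✓ 0-01✓ 00-0✓ 00-1✓ 000-✓ 001-✓ 010-✓ 1-10 10-0✓ 11-1 111-
Round 2: -0-0 0-0- 00--
PIs = {-0-0, -101, 0-0-, 00--, 1-10, 11-1, 111-}
Coverage chart:
  m0: -0-0,0-0-,00--
  m1: 0-0-,00--
  m2: -0-0,00--
  m4: 0-0- ←essential
  m5: -101,0-0-
  m8: -0-0 ←essential
  m10: -0-0,1-10
  m13: -101,11-1
  m15: 11-1,111-
Essential: -0-0, 0-0-
Petrick residual → 11-1
Min cover (3 terms): b'd' + a'c' + abd

3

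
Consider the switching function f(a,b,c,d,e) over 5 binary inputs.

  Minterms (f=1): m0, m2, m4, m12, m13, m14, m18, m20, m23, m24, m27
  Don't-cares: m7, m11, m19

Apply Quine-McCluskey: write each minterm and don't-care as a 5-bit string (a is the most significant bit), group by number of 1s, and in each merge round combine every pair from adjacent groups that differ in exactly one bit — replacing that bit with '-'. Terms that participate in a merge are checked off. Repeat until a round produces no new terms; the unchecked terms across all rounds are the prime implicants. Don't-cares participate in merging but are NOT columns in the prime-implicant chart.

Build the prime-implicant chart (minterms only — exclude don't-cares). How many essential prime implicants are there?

Round 0: 00000✓ 00010✓ 00100✓ 00111✓ 01011✓ 01100✓ 01101✓ 01110✓ 10010✓ 10011✓ 10100✓ 10111✓ 11000 11011✓
Round 1: -0010 -0100 -0111 -1011 0-100 00-00 000-0 011-0 0110- 1-011 10-11 1001-
PIs = {-0010, -0100, -0111, -1011, 0-100, 00-00, 000-0, 011-0, 0110-, 1-011, 10-11, 1001-, 11000}
Coverage chart:
  m0: 00-00,000-0
  m2: -0010,000-0
  m4: -0100,0-100,00-00
  m12: 0-100,011-0,0110-
  m13: 0110- ←essential
  m14: 011-0 ←essential
  m18: -0010,1001-
  m20: -0100 ←essential
  m23: -0111,10-11
  m24: 11000 ←essential
  m27: -1011,1-011
Essential: -0100, 011-0, 0110-, 11000

4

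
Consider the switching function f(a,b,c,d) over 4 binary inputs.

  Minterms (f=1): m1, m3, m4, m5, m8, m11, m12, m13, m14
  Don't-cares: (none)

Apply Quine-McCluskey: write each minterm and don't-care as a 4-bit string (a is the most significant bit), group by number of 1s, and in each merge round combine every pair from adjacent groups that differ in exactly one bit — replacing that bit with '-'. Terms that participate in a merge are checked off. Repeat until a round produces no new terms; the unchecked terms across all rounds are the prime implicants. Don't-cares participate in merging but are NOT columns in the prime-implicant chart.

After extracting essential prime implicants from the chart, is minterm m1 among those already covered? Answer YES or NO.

[col 0] 0001*, 0011*, 0100*, 0101*, 1000*, 1011*, 1100*, 1101*, 1110*
[col 1] -011, -100*, -101*, 0-01, 00-1, 010-*, 1-00, 11-0, 110-*
[col 2] -10-
Prime implicants: -011, -10-, 0-01, 00-1, 1-00, 11-0
PI chart (minterm → PIs covering it):
  1 | 0-01,00-1
  3 | -011,00-1
  4 | -10-  (sole → essential)
  5 | -10-,0-01
  8 | 1-00  (sole → essential)
  11 | -011  (sole → essential)
  12 | -10-,1-00,11-0
  13 | -10-  (sole → essential)
  14 | 11-0  (sole → essential)
Essential prime implicants: -011, -10-, 1-00, 11-0

NO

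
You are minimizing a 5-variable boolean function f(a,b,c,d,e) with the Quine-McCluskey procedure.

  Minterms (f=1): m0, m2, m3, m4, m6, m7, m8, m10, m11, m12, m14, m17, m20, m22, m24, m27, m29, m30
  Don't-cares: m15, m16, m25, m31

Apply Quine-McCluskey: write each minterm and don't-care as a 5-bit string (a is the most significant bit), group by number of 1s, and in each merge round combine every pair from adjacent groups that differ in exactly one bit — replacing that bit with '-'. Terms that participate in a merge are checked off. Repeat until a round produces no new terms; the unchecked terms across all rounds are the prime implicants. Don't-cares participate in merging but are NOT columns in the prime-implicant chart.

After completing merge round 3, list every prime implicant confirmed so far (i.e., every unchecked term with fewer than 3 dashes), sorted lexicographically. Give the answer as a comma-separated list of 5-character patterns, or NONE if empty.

--000, --110, -0-00, -01-0, -1-11, -111-, 1-00-, 11--1

size-2^0 implicants → 00000(✓)  00010(✓)  00011(✓)  00100(✓)  00110(✓)  00111(✓)  01000(✓)  01010(✓)  01011(✓)  01100(✓)  01110(✓)  01111(✓)  10000(✓)  10001(✓)  10100(✓)  10110(✓)  11000(✓)  11001(✓)  11011(✓)  11101(✓)  11110(✓)  11111(✓)
size-2^1 implicants → -0000(✓)  -0100(✓)  -0110(✓)  -1000(✓)  -1011(✓)  -1110(✓)  -1111(✓)  0-000(✓)  0-010(✓)  0-011(✓)  0-100(✓)  0-110(✓)  0-111(✓)  00-00(✓)  00-10(✓)  00-11(✓)  000-0(✓)  0001-(✓)  001-0(✓)  0011-(✓)  01-00(✓)  01-10(✓)  01-11(✓)  010-0(✓)  0101-(✓)  011-0(✓)  0111-(✓)  1-000(✓)  1-001(✓)  1-110(✓)  10-00(✓)  1000-(✓)  101-0(✓)  11-01(✓)  11-11(✓)  110-1(✓)  1100-(✓)  111-1(✓)  1111-(✓)
size-2^2 implicants → --000  --110  -0-00  -01-0  -1-11  -111-  0--00(✓)  0--10(✓)  0--11(✓)  0-0-0(✓)  0-01-(✓)  0-1-0(✓)  0-11-(✓)  00--0(✓)  00-1-(✓)  01--0(✓)  01-1-(✓)  1-00-  11--1
size-2^3 implicants → 0---0  0--1-
Unchecked terms (primes): --000, --110, -0-00, -01-0, -1-11, -111-, 0---0, 0--1-, 1-00-, 11--1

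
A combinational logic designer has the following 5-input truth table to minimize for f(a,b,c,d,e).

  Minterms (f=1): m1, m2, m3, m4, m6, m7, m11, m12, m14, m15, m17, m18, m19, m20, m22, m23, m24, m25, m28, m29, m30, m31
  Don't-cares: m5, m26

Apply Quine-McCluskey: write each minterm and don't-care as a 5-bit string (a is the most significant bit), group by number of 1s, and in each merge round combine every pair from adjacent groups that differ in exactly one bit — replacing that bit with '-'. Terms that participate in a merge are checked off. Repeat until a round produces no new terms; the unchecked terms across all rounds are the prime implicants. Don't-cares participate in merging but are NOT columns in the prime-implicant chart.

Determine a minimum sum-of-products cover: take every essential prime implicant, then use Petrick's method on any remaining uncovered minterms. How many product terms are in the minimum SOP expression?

[col 0] 00001*, 00010*, 00011*, 00100*, 00101*, 00110*, 00111*, 01011*, 01100*, 01110*, 01111*, 10001*, 10010*, 10011*, 10100*, 10110*, 10111*, 11000*, 11001*, 11010*, 11100*, 11101*, 11110*, 11111*
[col 1] -0001*, -0010*, -0011*, -0100*, -0110*, -0111*, -1100*, -1110*, -1111*, 0-011*, 0-100*, 0-110*, 0-111*, 00-01*, 00-10*, 00-11*, 000-1*, 0001-*, 001-0*, 001-1*, 0010-*, 0011-*, 01-11*, 011-0*, 0111-*, 1-001, 1-010*, 1-100*, 1-110*, 1-111*, 10-10*, 10-11*, 100-1*, 1001-*, 101-0*, 1011-*, 11-00*, 11-01*, 11-10*, 110-0*, 1100-*, 111-0*, 111-1*, 1110-*, 1111-*
[col 2] --100*, --110*, --111*, -0-10*, -0-11*, -00-1, -001-*, -01-0*, -011-*, -11-0*, -111-*, 0--11, 0-1-0*, 0-11-*, 00--1, 00-1-*, 001--, 1--10, 1-1-0*, 1-11-*, 10-1-*, 11--0, 11-0-, 111--
[col 3] --1-0, --11-, -0-1-
Prime implicants: --1-0, --11-, -0-1-, -00-1, 0--11, 00--1, 001--, 1--10, 1-001, 11--0, 11-0-, 111--
PI chart (minterm → PIs covering it):
  1 | -00-1,00--1
  2 | -0-1-  (sole → essential)
  3 | -0-1-,-00-1,0--11,00--1
  4 | --1-0,001--
  6 | --1-0,--11-,-0-1-,001--
  7 | --11-,-0-1-,0--11,00--1,001--
  11 | 0--11  (sole → essential)
  12 | --1-0  (sole → essential)
  14 | --1-0,--11-
  15 | --11-,0--11
  17 | -00-1,1-001
  18 | -0-1-,1--10
  19 | -0-1-,-00-1
  20 | --1-0  (sole → essential)
  22 | --1-0,--11-,-0-1-,1--10
  23 | --11-,-0-1-
  24 | 11--0,11-0-
  25 | 1-001,11-0-
  28 | --1-0,11--0,11-0-,111--
  29 | 11-0-,111--
  30 | --1-0,--11-,1--10,11--0,111--
  31 | --11-,111--
Essential prime implicants: --1-0, -0-1-, 0--11
Petrick residual → --11-, -00-1, 11-0-
Minimum SOP uses 6 PIs: ce' + cd + b'd + b'c'e + a'de + abd'

6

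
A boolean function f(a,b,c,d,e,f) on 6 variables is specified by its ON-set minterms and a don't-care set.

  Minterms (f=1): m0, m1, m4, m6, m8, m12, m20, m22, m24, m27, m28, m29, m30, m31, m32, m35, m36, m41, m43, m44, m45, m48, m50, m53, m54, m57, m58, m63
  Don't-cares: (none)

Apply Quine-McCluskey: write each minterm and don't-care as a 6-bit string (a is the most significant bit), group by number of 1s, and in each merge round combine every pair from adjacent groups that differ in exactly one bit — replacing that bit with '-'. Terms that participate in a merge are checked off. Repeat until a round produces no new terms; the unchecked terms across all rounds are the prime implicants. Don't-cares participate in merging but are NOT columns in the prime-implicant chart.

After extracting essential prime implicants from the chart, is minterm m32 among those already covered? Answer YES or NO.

NO

[col 0] 000000*, 000001*, 000100*, 000110*, 001000*, 001100*, 010100*, 010110*, 011000*, 011011*, 011100*, 011101*, 011110*, 011111*, 100000*, 100011*, 100100*, 101001*, 101011*, 101100*, 101101*, 110000*, 110010*, 110101, 110110*, 111001*, 111010*, 111111*
[col 1] -00000*, -00100*, -01100*, -10110, -11111, 0-0100*, 0-0110*, 0-1000*, 0-1100*, 00-000*, 00-100*, 000-00*, 00000-, 0001-0*, 001-00*, 01-100*, 01-110*, 0101-0*, 011-00*, 011-11, 0111-0*, 0111-1*, 01110-*, 01111-*, 1-0000, 1-1001, 10-011, 10-100*, 100-00*, 101-01, 1010-1, 10110-, 11-010, 110-10, 1100-0
[col 2] -0-100, -00-00, 0--100, 0-01-0, 0-1-00, 00--00, 01-1-0, 0111--
Prime implicants: -0-100, -00-00, -10110, -11111, 0--100, 0-01-0, 0-1-00, 00--00, 00000-, 01-1-0, 011-11, 0111--, 1-0000, 1-1001, 10-011, 101-01, 1010-1, 10110-, 11-010, 110-10, 1100-0, 110101
PI chart (minterm → PIs covering it):
  0 | -00-00,00--00,00000-
  1 | 00000-  (sole → essential)
  4 | -0-100,-00-00,0--100,0-01-0,00--00
  6 | 0-01-0  (sole → essential)
  8 | 0-1-00,00--00
  12 | -0-100,0--100,0-1-00,00--00
  20 | 0--100,0-01-0,01-1-0
  22 | -10110,0-01-0,01-1-0
  24 | 0-1-00  (sole → essential)
  27 | 011-11  (sole → essential)
  28 | 0--100,0-1-00,01-1-0,0111--
  29 | 0111--  (sole → essential)
  30 | 01-1-0,0111--
  31 | -11111,011-11,0111--
  32 | -00-00,1-0000
  35 | 10-011  (sole → essential)
  36 | -0-100,-00-00
  41 | 1-1001,101-01,1010-1
  43 | 10-011,1010-1
  44 | -0-100,10110-
  45 | 101-01,10110-
  48 | 1-0000,1100-0
  50 | 11-010,110-10,1100-0
  53 | 110101  (sole → essential)
  54 | -10110,110-10
  57 | 1-1001  (sole → essential)
  58 | 11-010  (sole → essential)
  63 | -11111  (sole → essential)
Essential prime implicants: -11111, 0-01-0, 0-1-00, 00000-, 011-11, 0111--, 1-1001, 10-011, 11-010, 110101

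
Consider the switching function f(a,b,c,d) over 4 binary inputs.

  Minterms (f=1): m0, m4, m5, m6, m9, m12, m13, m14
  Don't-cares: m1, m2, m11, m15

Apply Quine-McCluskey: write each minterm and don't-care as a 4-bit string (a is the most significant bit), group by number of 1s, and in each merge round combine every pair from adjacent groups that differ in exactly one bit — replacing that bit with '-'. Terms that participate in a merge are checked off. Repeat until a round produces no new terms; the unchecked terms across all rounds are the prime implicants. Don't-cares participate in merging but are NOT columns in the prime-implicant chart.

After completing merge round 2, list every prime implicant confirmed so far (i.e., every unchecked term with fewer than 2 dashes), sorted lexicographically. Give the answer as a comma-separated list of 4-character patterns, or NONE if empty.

NONE

size-2^0 implicants → 0000(✓)  0001(✓)  0010(✓)  0100(✓)  0101(✓)  0110(✓)  1001(✓)  1011(✓)  1100(✓)  1101(✓)  1110(✓)  1111(✓)
size-2^1 implicants → -001(✓)  -100(✓)  -101(✓)  -110(✓)  0-00(✓)  0-01(✓)  0-10(✓)  00-0(✓)  000-(✓)  01-0(✓)  010-(✓)  1-01(✓)  1-11(✓)  10-1(✓)  11-0(✓)  11-1(✓)  110-(✓)  111-(✓)
size-2^2 implicants → --01  -1-0  -10-  0--0  0-0-  1--1  11--
Unchecked terms (primes): --01, -1-0, -10-, 0--0, 0-0-, 1--1, 11--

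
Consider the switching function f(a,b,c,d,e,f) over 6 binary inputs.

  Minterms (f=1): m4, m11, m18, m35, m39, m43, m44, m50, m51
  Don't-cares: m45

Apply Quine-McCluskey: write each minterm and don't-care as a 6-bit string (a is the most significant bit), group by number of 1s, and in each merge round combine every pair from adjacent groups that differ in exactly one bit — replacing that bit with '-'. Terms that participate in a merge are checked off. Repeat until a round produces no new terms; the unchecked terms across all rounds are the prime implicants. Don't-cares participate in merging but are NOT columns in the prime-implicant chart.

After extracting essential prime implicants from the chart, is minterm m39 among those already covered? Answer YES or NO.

size-2^0 implicants → 000100  001011(✓)  010010(✓)  100011(✓)  100111(✓)  101011(✓)  101100(✓)  101101(✓)  110010(✓)  110011(✓)
size-2^1 implicants → -01011  -10010  1-0011  10-011  100-11  10110-  11001-
Unchecked terms (primes): -01011, -10010, 000100, 1-0011, 10-011, 100-11, 10110-, 11001-
Minterm coverage:
  m4 ⊆ 000100 [E]
  m11 ⊆ -01011 [E]
  m18 ⊆ -10010 [E]
  m35 ⊆ 1-0011,10-011,100-11
  m39 ⊆ 100-11 [E]
  m43 ⊆ -01011,10-011
  m44 ⊆ 10110- [E]
  m50 ⊆ -10010,11001-
  m51 ⊆ 1-0011,11001-
E = {-01011, -10010, 000100, 100-11, 10110-}

YES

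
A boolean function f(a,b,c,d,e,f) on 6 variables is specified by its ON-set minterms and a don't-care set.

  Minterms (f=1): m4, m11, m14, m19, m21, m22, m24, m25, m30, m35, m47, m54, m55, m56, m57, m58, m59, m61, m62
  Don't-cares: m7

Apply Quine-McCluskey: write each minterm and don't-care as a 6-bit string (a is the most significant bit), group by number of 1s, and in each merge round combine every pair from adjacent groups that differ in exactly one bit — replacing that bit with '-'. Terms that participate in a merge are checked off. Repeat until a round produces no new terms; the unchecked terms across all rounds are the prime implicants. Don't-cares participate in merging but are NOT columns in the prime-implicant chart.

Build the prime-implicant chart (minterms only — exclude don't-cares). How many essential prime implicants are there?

12

Round 0: 000100 000111 001011 001110✓ 010011 010101 010110✓ 011000✓ 011001✓ 011110✓ 100011 101111 110110✓ 110111✓ 111000✓ 111001✓ 111010✓ 111011✓ 111101✓ 111110✓
Round 1: -10110✓ -11000✓ -11001✓ -11110✓ 0-1110 01-110✓ 01100-✓ 11-110✓ 11011- 111-01 111-10 1110-0✓ 1110-1✓ 11100-✓ 11101-✓
Round 2: -1-110 -1100- 1110--
PIs = {-1-110, -1100-, 0-1110, 000100, 000111, 001011, 010011, 010101, 100011, 101111, 11011-, 111-01, 111-10, 1110--}
Coverage chart:
  m4: 000100 ←essential
  m11: 001011 ←essential
  m14: 0-1110 ←essential
  m19: 010011 ←essential
  m21: 010101 ←essential
  m22: -1-110 ←essential
  m24: -1100- ←essential
  m25: -1100- ←essential
  m30: -1-110,0-1110
  m35: 100011 ←essential
  m47: 101111 ←essential
  m54: -1-110,11011-
  m55: 11011- ←essential
  m56: -1100-,1110--
  m57: -1100-,111-01,1110--
  m58: 111-10,1110--
  m59: 1110-- ←essential
  m61: 111-01 ←essential
  m62: -1-110,111-10
Essential: -1-110, -1100-, 0-1110, 000100, 001011, 010011, 010101, 100011, 101111, 11011-, 111-01, 1110--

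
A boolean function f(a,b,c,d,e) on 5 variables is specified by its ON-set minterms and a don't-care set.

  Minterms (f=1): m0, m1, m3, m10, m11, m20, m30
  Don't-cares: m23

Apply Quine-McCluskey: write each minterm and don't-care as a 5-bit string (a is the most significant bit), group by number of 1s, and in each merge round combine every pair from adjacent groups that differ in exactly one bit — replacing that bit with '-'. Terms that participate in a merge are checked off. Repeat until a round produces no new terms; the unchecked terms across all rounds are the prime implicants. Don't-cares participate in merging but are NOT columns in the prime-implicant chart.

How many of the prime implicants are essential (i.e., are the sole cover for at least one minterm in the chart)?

[col 0] 00000*, 00001*, 00011*, 01010*, 01011*, 10100, 10111, 11110
[col 1] 0-011, 000-1, 0000-, 0101-
Prime implicants: 0-011, 000-1, 0000-, 0101-, 10100, 10111, 11110
PI chart (minterm → PIs covering it):
  0 | 0000-  (sole → essential)
  1 | 000-1,0000-
  3 | 0-011,000-1
  10 | 0101-  (sole → essential)
  11 | 0-011,0101-
  20 | 10100  (sole → essential)
  30 | 11110  (sole → essential)
Essential prime implicants: 0000-, 0101-, 10100, 11110

4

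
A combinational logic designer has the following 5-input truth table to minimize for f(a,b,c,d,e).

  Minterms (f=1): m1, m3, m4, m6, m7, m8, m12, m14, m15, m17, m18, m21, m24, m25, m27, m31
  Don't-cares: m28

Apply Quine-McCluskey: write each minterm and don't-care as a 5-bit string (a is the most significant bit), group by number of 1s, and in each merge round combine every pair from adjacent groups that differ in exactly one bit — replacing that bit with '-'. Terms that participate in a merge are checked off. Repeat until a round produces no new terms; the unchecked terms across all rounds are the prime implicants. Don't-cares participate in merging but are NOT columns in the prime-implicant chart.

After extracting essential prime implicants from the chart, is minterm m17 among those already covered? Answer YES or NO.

Round 0: 00001✓ 00011✓ 00100✓ 00110✓ 00111✓ 01000✓ 01100✓ 01110✓ 01111✓ 10001✓ 10010 10101✓ 11000✓ 11001✓ 11011✓ 11100✓ 11111✓
Round 1: -0001 -1000✓ -1100✓ -1111 0-100✓ 0-110✓ 0-111✓ 00-11 000-1 001-0✓ 0011-✓ 01-00✓ 011-0✓ 0111-✓ 1-001 10-01 11-00✓ 11-11 110-1 1100-
Round 2: -1-00 0-1-0 0-11-
PIs = {-0001, -1-00, -1111, 0-1-0, 0-11-, 00-11, 000-1, 1-001, 10-01, 10010, 11-11, 110-1, 1100-}
Coverage chart:
  m1: -0001,000-1
  m3: 00-11,000-1
  m4: 0-1-0 ←essential
  m6: 0-1-0,0-11-
  m7: 0-11-,00-11
  m8: -1-00 ←essential
  m12: -1-00,0-1-0
  m14: 0-1-0,0-11-
  m15: -1111,0-11-
  m17: -0001,1-001,10-01
  m18: 10010 ←essential
  m21: 10-01 ←essential
  m24: -1-00,1100-
  m25: 1-001,110-1,1100-
  m27: 11-11,110-1
  m31: -1111,11-11
Essential: -1-00, 0-1-0, 10-01, 10010

YES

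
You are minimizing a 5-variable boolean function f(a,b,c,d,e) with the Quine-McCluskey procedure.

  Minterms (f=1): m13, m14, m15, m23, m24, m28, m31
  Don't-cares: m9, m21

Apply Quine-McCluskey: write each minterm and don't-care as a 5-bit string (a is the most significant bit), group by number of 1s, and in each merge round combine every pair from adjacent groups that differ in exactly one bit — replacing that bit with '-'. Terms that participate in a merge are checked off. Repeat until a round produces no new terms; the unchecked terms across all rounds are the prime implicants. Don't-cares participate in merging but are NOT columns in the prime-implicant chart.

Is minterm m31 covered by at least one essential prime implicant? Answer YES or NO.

size-2^0 implicants → 01001(✓)  01101(✓)  01110(✓)  01111(✓)  10101(✓)  10111(✓)  11000(✓)  11100(✓)  11111(✓)
size-2^1 implicants → -1111  01-01  011-1  0111-  1-111  101-1  11-00
Unchecked terms (primes): -1111, 01-01, 011-1, 0111-, 1-111, 101-1, 11-00
Minterm coverage:
  m13 ⊆ 01-01,011-1
  m14 ⊆ 0111- [E]
  m15 ⊆ -1111,011-1,0111-
  m23 ⊆ 1-111,101-1
  m24 ⊆ 11-00 [E]
  m28 ⊆ 11-00 [E]
  m31 ⊆ -1111,1-111
E = {0111-, 11-00}

NO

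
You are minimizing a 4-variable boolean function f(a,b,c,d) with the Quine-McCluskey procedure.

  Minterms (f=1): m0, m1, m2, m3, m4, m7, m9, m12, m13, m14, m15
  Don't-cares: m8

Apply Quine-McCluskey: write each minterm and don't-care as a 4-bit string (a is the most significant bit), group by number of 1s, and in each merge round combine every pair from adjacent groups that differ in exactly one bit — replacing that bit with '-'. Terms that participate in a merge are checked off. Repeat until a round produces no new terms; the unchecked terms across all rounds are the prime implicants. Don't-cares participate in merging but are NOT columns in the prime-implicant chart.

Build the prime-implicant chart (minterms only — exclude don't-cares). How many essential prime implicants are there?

size-2^0 implicants → 0000(✓)  0001(✓)  0010(✓)  0011(✓)  0100(✓)  0111(✓)  1000(✓)  1001(✓)  1100(✓)  1101(✓)  1110(✓)  1111(✓)
size-2^1 implicants → -000(✓)  -001(✓)  -100(✓)  -111  0-00(✓)  0-11  00-0(✓)  00-1(✓)  000-(✓)  001-(✓)  1-00(✓)  1-01(✓)  100-(✓)  11-0(✓)  11-1(✓)  110-(✓)  111-(✓)
size-2^2 implicants → --00  -00-  00--  1-0-  11--
Unchecked terms (primes): --00, -00-, -111, 0-11, 00--, 1-0-, 11--
Minterm coverage:
  m0 ⊆ --00,-00-,00--
  m1 ⊆ -00-,00--
  m2 ⊆ 00-- [E]
  m3 ⊆ 0-11,00--
  m4 ⊆ --00 [E]
  m7 ⊆ -111,0-11
  m9 ⊆ -00-,1-0-
  m12 ⊆ --00,1-0-,11--
  m13 ⊆ 1-0-,11--
  m14 ⊆ 11-- [E]
  m15 ⊆ -111,11--
E = {--00, 00--, 11--}

3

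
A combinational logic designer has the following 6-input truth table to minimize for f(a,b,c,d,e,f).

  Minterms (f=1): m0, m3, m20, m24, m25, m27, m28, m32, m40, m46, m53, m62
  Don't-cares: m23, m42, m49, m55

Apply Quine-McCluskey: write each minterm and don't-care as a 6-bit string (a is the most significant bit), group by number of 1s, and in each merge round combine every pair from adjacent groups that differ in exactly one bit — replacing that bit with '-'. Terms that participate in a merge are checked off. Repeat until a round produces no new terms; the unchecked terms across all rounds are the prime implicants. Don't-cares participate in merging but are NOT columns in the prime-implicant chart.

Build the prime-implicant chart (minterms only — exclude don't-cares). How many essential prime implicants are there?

size-2^0 implicants → 000000(✓)  000011  010100(✓)  010111(✓)  011000(✓)  011001(✓)  011011(✓)  011100(✓)  100000(✓)  101000(✓)  101010(✓)  101110(✓)  110001(✓)  110101(✓)  110111(✓)  111110(✓)
size-2^1 implicants → -00000  -10111  01-100  011-00  0110-1  01100-  1-1110  10-000  101-10  1010-0  110-01  1101-1
Unchecked terms (primes): -00000, -10111, 000011, 01-100, 011-00, 0110-1, 01100-, 1-1110, 10-000, 101-10, 1010-0, 110-01, 1101-1
Minterm coverage:
  m0 ⊆ -00000 [E]
  m3 ⊆ 000011 [E]
  m20 ⊆ 01-100 [E]
  m24 ⊆ 011-00,01100-
  m25 ⊆ 0110-1,01100-
  m27 ⊆ 0110-1 [E]
  m28 ⊆ 01-100,011-00
  m32 ⊆ -00000,10-000
  m40 ⊆ 10-000,1010-0
  m46 ⊆ 1-1110,101-10
  m53 ⊆ 110-01,1101-1
  m62 ⊆ 1-1110 [E]
E = {-00000, 000011, 01-100, 0110-1, 1-1110}

5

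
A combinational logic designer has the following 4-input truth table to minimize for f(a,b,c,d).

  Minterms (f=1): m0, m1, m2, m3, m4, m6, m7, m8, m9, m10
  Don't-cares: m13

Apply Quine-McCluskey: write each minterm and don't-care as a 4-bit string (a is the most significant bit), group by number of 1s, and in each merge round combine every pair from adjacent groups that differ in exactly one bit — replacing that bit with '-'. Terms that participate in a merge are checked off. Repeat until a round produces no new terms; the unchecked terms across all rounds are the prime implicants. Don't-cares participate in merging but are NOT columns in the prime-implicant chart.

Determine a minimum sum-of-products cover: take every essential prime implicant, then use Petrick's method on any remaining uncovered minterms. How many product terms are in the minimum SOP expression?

4

size-2^0 implicants → 0000(✓)  0001(✓)  0010(✓)  0011(✓)  0100(✓)  0110(✓)  0111(✓)  1000(✓)  1001(✓)  1010(✓)  1101(✓)
size-2^1 implicants → -000(✓)  -001(✓)  -010(✓)  0-00(✓)  0-10(✓)  0-11(✓)  00-0(✓)  00-1(✓)  000-(✓)  001-(✓)  01-0(✓)  011-(✓)  1-01  10-0(✓)  100-(✓)
size-2^2 implicants → -0-0  -00-  0--0  0-1-  00--
Unchecked terms (primes): -0-0, -00-, 0--0, 0-1-, 00--, 1-01
Minterm coverage:
  m0 ⊆ -0-0,-00-,0--0,00--
  m1 ⊆ -00-,00--
  m2 ⊆ -0-0,0--0,0-1-,00--
  m3 ⊆ 0-1-,00--
  m4 ⊆ 0--0 [E]
  m6 ⊆ 0--0,0-1-
  m7 ⊆ 0-1- [E]
  m8 ⊆ -0-0,-00-
  m9 ⊆ -00-,1-01
  m10 ⊆ -0-0 [E]
E = {-0-0, 0--0, 0-1-}
Petrick residual → -00-
Cover = b'd' + b'c' + a'd' + a'c  |cover|=4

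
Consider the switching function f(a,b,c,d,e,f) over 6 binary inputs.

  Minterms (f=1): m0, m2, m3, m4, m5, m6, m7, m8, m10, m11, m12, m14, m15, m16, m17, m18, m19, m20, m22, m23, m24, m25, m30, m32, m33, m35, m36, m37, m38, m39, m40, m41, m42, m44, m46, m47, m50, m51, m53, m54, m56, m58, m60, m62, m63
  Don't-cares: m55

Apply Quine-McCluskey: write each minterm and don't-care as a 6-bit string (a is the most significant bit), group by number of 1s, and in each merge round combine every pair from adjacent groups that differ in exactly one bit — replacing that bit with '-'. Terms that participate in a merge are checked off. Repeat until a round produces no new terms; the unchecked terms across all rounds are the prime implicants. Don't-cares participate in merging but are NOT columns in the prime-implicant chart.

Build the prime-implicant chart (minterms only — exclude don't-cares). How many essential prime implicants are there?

9

size-2^0 implicants → 000000(✓)  000010(✓)  000011(✓)  000100(✓)  000101(✓)  000110(✓)  000111(✓)  001000(✓)  001010(✓)  001011(✓)  001100(✓)  001110(✓)  001111(✓)  010000(✓)  010001(✓)  010010(✓)  010011(✓)  010100(✓)  010110(✓)  010111(✓)  011000(✓)  011001(✓)  011110(✓)  100000(✓)  100001(✓)  100011(✓)  100100(✓)  100101(✓)  100110(✓)  100111(✓)  101000(✓)  101001(✓)  101010(✓)  101100(✓)  101110(✓)  101111(✓)  110010(✓)  110011(✓)  110101(✓)  110110(✓)  110111(✓)  111000(✓)  111010(✓)  111100(✓)  111110(✓)  111111(✓)
size-2^1 implicants → -00000(✓)  -00011(✓)  -00100(✓)  -00101(✓)  -00110(✓)  -00111(✓)  -01000(✓)  -01010(✓)  -01100(✓)  -01110(✓)  -01111(✓)  -10010(✓)  -10011(✓)  -10110(✓)  -10111(✓)  -11000(✓)  -11110(✓)  0-0000(✓)  0-0010(✓)  0-0011(✓)  0-0100(✓)  0-0110(✓)  0-0111(✓)  0-1000(✓)  0-1110(✓)  00-000(✓)  00-010(✓)  00-011(✓)  00-100(✓)  00-110(✓)  00-111(✓)  000-00(✓)  000-10(✓)  000-11(✓)  0000-0(✓)  00001-(✓)  0001-0(✓)  0001-1(✓)  00010-(✓)  00011-(✓)  001-00(✓)  001-10(✓)  001-11(✓)  0010-0(✓)  00101-(✓)  0011-0(✓)  00111-(✓)  01-000(✓)  01-001(✓)  01-110(✓)  010-00(✓)  010-10(✓)  010-11(✓)  0100-0(✓)  0100-1(✓)  01000-(✓)  01001-(✓)  0101-0(✓)  01011-(✓)  01100-(✓)  1-0011(✓)  1-0101(✓)  1-0110(✓)  1-0111(✓)  1-1000(✓)  1-1010(✓)  1-1100(✓)  1-1110(✓)  1-1111(✓)  10-000(✓)  10-001(✓)  10-100(✓)  10-110(✓)  10-111(✓)  100-00(✓)  100-01(✓)  100-11(✓)  1000-1(✓)  10000-(✓)  1001-0(✓)  1001-1(✓)  10010-(✓)  10011-(✓)  101-00(✓)  101-10(✓)  1010-0(✓)  10100-(✓)  1011-0(✓)  10111-(✓)  11-010(✓)  11-110(✓)  11-111(✓)  110-10(✓)  110-11(✓)  11001-(✓)  1101-1(✓)  11011-(✓)  111-00(✓)  111-10(✓)  1110-0(✓)  1111-0(✓)  11111-(✓)
size-2^2 implicants → --0011(✓)  --0110(✓)  --0111(✓)  --1000  --1110(✓)  -0-000(✓)  -0-100(✓)  -0-110(✓)  -0-111(✓)  -00-00(✓)  -00-11(✓)  -001-0(✓)  -001-1(✓)  -0010-(✓)  -0011-(✓)  -01-00(✓)  -01-10(✓)  -010-0(✓)  -011-0(✓)  -0111-(✓)  -1-110(✓)  -10-10(✓)  -10-11(✓)  -1001-(✓)  -1011-(✓)  0--000  0--110(✓)  0-0-00(✓)  0-0-10(✓)  0-0-11(✓)  0-00-0(✓)  0-001-(✓)  0-01-0(✓)  0-011-(✓)  00--00(✓)  00--10(✓)  00--11(✓)  00-0-0(✓)  00-01-(✓)  00-1-0(✓)  00-11-(✓)  000--0(✓)  000-1-(✓)  0001--(✓)  001--0(✓)  001-1-(✓)  01-00-  010--0(✓)  010-1-(✓)  0100--  1--110(✓)  1--111(✓)  1-0-11(✓)  1-01-1  1-011-(✓)  1-1-00(✓)  1-1-10(✓)  1-10-0(✓)  1-11-0(✓)  1-111-(✓)  10--00(✓)  10-00-  10-1-0(✓)  10-11-(✓)  100--1  100-0-  1001--(✓)  101--0(✓)  11--10  11-11-(✓)  110-1-(✓)  111--0(✓)
size-2^3 implicants → ---110  --0-11  --011-  -0--00  -0-1-0  -0-11-  -001--  -01--0  -10-1-  0-0--0  0-0-1-  00---0  00--1-  1--11-  1-1--0
Unchecked terms (primes): ---110, --0-11, --011-, --1000, -0--00, -0-1-0, -0-11-, -001--, -01--0, -10-1-, 0--000, 0-0--0, 0-0-1-, 00---0, 00--1-, 01-00-, 0100--, 1--11-, 1-01-1, 1-1--0, 10-00-, 100--1, 100-0-, 11--10
Minterm coverage:
  m0 ⊆ -0--00,0--000,0-0--0,00---0
  m2 ⊆ 0-0--0,0-0-1-,00---0,00--1-
  m3 ⊆ --0-11,0-0-1-,00--1-
  m4 ⊆ -0--00,-0-1-0,-001--,0-0--0,00---0
  m5 ⊆ -001-- [E]
  m6 ⊆ ---110,--011-,-0-1-0,-0-11-,-001--,0-0--0,0-0-1-,00---0,00--1-
  m7 ⊆ --0-11,--011-,-0-11-,-001--,0-0-1-,00--1-
  m8 ⊆ --1000,-0--00,-01--0,0--000,00---0
  m10 ⊆ -01--0,00---0,00--1-
  m11 ⊆ 00--1- [E]
  m12 ⊆ -0--00,-0-1-0,-01--0,00---0
  m14 ⊆ ---110,-0-1-0,-0-11-,-01--0,00---0,00--1-
  m15 ⊆ -0-11-,00--1-
  m16 ⊆ 0--000,0-0--0,01-00-,0100--
  m17 ⊆ 01-00-,0100--
  m18 ⊆ -10-1-,0-0--0,0-0-1-,0100--
  m19 ⊆ --0-11,-10-1-,0-0-1-,0100--
  m20 ⊆ 0-0--0 [E]
  m22 ⊆ ---110,--011-,-10-1-,0-0--0,0-0-1-
  m23 ⊆ --0-11,--011-,-10-1-,0-0-1-
  m24 ⊆ --1000,0--000,01-00-
  m25 ⊆ 01-00- [E]
  m30 ⊆ ---110 [E]
  m32 ⊆ -0--00,10-00-,100-0-
  m33 ⊆ 10-00-,100--1,100-0-
  m35 ⊆ --0-11,100--1
  m36 ⊆ -0--00,-0-1-0,-001--,100-0-
  m37 ⊆ -001--,1-01-1,100--1,100-0-
  m38 ⊆ ---110,--011-,-0-1-0,-0-11-,-001--,1--11-
  m39 ⊆ --0-11,--011-,-0-11-,-001--,1--11-,1-01-1,100--1
  m40 ⊆ --1000,-0--00,-01--0,1-1--0,10-00-
  m41 ⊆ 10-00- [E]
  m42 ⊆ -01--0,1-1--0
  m44 ⊆ -0--00,-0-1-0,-01--0,1-1--0
  m46 ⊆ ---110,-0-1-0,-0-11-,-01--0,1--11-,1-1--0
  m47 ⊆ -0-11-,1--11-
  m50 ⊆ -10-1-,11--10
  m51 ⊆ --0-11,-10-1-
  m53 ⊆ 1-01-1 [E]
  m54 ⊆ ---110,--011-,-10-1-,1--11-,11--10
  m56 ⊆ --1000,1-1--0
  m58 ⊆ 1-1--0,11--10
  m60 ⊆ 1-1--0 [E]
  m62 ⊆ ---110,1--11-,1-1--0,11--10
  m63 ⊆ 1--11- [E]
E = {---110, -001--, 0-0--0, 00--1-, 01-00-, 1--11-, 1-01-1, 1-1--0, 10-00-}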